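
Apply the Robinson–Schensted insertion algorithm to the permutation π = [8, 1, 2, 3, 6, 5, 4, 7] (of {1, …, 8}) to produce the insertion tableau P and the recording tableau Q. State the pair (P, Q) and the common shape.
P = [1, 2, 3, 4, 7] / [5] / [6] / [8];  Q = [1, 3, 4, 5, 8] / [2] / [6] / [7];  common shape = (5, 1, 1, 1)

Row-insert the values π_1, π_2, … into P one at a time, bumping the leftmost entry strictly greater than the inserted value down to the next row. The recording tableau Q records, in position (i, j), the step at which that cell was added to P.
  Insert 8 (step 1): P = [8];  Q = [1]
  Insert 1 (step 2): P = [1] / [8];  Q = [1] / [2]
  Insert 2 (step 3): P = [1, 2] / [8];  Q = [1, 3] / [2]
  Insert 3 (step 4): P = [1, 2, 3] / [8];  Q = [1, 3, 4] / [2]
  Insert 6 (step 5): P = [1, 2, 3, 6] / [8];  Q = [1, 3, 4, 5] / [2]
  Insert 5 (step 6): P = [1, 2, 3, 5] / [6] / [8];  Q = [1, 3, 4, 5] / [2] / [6]
  Insert 4 (step 7): P = [1, 2, 3, 4] / [5] / [6] / [8];  Q = [1, 3, 4, 5] / [2] / [6] / [7]
  Insert 7 (step 8): P = [1, 2, 3, 4, 7] / [5] / [6] / [8];  Q = [1, 3, 4, 5, 8] / [2] / [6] / [7]
Final shape: (5, 1, 1, 1).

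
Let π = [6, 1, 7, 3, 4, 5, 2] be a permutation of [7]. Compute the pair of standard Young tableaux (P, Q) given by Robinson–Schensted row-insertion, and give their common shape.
P = [1, 2, 4, 5] / [3, 7] / [6];  Q = [1, 3, 5, 6] / [2, 4] / [7];  common shape = (4, 2, 1)

Row-insert the values π_1, π_2, … into P one at a time, bumping the leftmost entry strictly greater than the inserted value down to the next row. The recording tableau Q records, in position (i, j), the step at which that cell was added to P.
  Insert 6 (step 1): P = [6];  Q = [1]
  Insert 1 (step 2): P = [1] / [6];  Q = [1] / [2]
  Insert 7 (step 3): P = [1, 7] / [6];  Q = [1, 3] / [2]
  Insert 3 (step 4): P = [1, 3] / [6, 7];  Q = [1, 3] / [2, 4]
  Insert 4 (step 5): P = [1, 3, 4] / [6, 7];  Q = [1, 3, 5] / [2, 4]
  Insert 5 (step 6): P = [1, 3, 4, 5] / [6, 7];  Q = [1, 3, 5, 6] / [2, 4]
  Insert 2 (step 7): P = [1, 2, 4, 5] / [3, 7] / [6];  Q = [1, 3, 5, 6] / [2, 4] / [7]
Final shape: (4, 2, 1).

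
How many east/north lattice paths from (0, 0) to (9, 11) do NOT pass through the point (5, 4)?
Number of paths = 126380

Total paths from (0, 0) to (9, 11): C(20, 9) = 167960. Paths through (5, 4): (paths (0, 0) → (5, 4)) × (paths (5, 4) → (9, 11)) = C(9, 5) · C(11, 4) = 126 · 330 = 41580. Avoidance count = 167960 − 41580 = 126380.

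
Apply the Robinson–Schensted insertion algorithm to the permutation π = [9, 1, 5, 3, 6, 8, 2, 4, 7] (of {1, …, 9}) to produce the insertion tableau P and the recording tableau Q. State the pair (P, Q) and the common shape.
P = [1, 2, 4, 7] / [3, 6, 8] / [5] / [9];  Q = [1, 3, 5, 6] / [2, 8, 9] / [4] / [7];  common shape = (4, 3, 1, 1)

Row-insert the values π_1, π_2, … into P one at a time, bumping the leftmost entry strictly greater than the inserted value down to the next row. The recording tableau Q records, in position (i, j), the step at which that cell was added to P.
  Insert 9 (step 1): P = [9];  Q = [1]
  Insert 1 (step 2): P = [1] / [9];  Q = [1] / [2]
  Insert 5 (step 3): P = [1, 5] / [9];  Q = [1, 3] / [2]
  Insert 3 (step 4): P = [1, 3] / [5] / [9];  Q = [1, 3] / [2] / [4]
  Insert 6 (step 5): P = [1, 3, 6] / [5] / [9];  Q = [1, 3, 5] / [2] / [4]
  Insert 8 (step 6): P = [1, 3, 6, 8] / [5] / [9];  Q = [1, 3, 5, 6] / [2] / [4]
  Insert 2 (step 7): P = [1, 2, 6, 8] / [3] / [5] / [9];  Q = [1, 3, 5, 6] / [2] / [4] / [7]
  Insert 4 (step 8): P = [1, 2, 4, 8] / [3, 6] / [5] / [9];  Q = [1, 3, 5, 6] / [2, 8] / [4] / [7]
  Insert 7 (step 9): P = [1, 2, 4, 7] / [3, 6, 8] / [5] / [9];  Q = [1, 3, 5, 6] / [2, 8, 9] / [4] / [7]
Final shape: (4, 3, 1, 1).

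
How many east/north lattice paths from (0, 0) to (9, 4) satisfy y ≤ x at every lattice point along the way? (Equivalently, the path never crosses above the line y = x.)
Number of paths = 429

By the reflection principle (André's argument), the number of monotone paths to (9, 4) with n ≤ m that never go above y = x is C(13, 9) − C(13, 10) = 715 − 286 = 429.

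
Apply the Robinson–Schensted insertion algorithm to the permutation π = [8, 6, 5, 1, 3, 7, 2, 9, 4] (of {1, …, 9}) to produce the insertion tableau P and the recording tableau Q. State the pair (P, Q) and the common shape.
P = [1, 2, 4, 9] / [3, 7] / [5] / [6] / [8];  Q = [1, 5, 6, 8] / [2, 9] / [3] / [4] / [7];  common shape = (4, 2, 1, 1, 1)

Row-insert the values π_1, π_2, … into P one at a time, bumping the leftmost entry strictly greater than the inserted value down to the next row. The recording tableau Q records, in position (i, j), the step at which that cell was added to P.
  Insert 8 (step 1): P = [8];  Q = [1]
  Insert 6 (step 2): P = [6] / [8];  Q = [1] / [2]
  Insert 5 (step 3): P = [5] / [6] / [8];  Q = [1] / [2] / [3]
  Insert 1 (step 4): P = [1] / [5] / [6] / [8];  Q = [1] / [2] / [3] / [4]
  Insert 3 (step 5): P = [1, 3] / [5] / [6] / [8];  Q = [1, 5] / [2] / [3] / [4]
  Insert 7 (step 6): P = [1, 3, 7] / [5] / [6] / [8];  Q = [1, 5, 6] / [2] / [3] / [4]
  Insert 2 (step 7): P = [1, 2, 7] / [3] / [5] / [6] / [8];  Q = [1, 5, 6] / [2] / [3] / [4] / [7]
  Insert 9 (step 8): P = [1, 2, 7, 9] / [3] / [5] / [6] / [8];  Q = [1, 5, 6, 8] / [2] / [3] / [4] / [7]
  Insert 4 (step 9): P = [1, 2, 4, 9] / [3, 7] / [5] / [6] / [8];  Q = [1, 5, 6, 8] / [2, 9] / [3] / [4] / [7]
Final shape: (4, 2, 1, 1, 1).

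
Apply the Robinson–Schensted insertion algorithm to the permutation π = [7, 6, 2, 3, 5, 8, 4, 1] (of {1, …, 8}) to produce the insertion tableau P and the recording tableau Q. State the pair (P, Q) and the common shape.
P = [1, 3, 4, 8] / [2] / [5] / [6] / [7];  Q = [1, 4, 5, 6] / [2] / [3] / [7] / [8];  common shape = (4, 1, 1, 1, 1)

Row-insert the values π_1, π_2, … into P one at a time, bumping the leftmost entry strictly greater than the inserted value down to the next row. The recording tableau Q records, in position (i, j), the step at which that cell was added to P.
  Insert 7 (step 1): P = [7];  Q = [1]
  Insert 6 (step 2): P = [6] / [7];  Q = [1] / [2]
  Insert 2 (step 3): P = [2] / [6] / [7];  Q = [1] / [2] / [3]
  Insert 3 (step 4): P = [2, 3] / [6] / [7];  Q = [1, 4] / [2] / [3]
  Insert 5 (step 5): P = [2, 3, 5] / [6] / [7];  Q = [1, 4, 5] / [2] / [3]
  Insert 8 (step 6): P = [2, 3, 5, 8] / [6] / [7];  Q = [1, 4, 5, 6] / [2] / [3]
  Insert 4 (step 7): P = [2, 3, 4, 8] / [5] / [6] / [7];  Q = [1, 4, 5, 6] / [2] / [3] / [7]
  Insert 1 (step 8): P = [1, 3, 4, 8] / [2] / [5] / [6] / [7];  Q = [1, 4, 5, 6] / [2] / [3] / [7] / [8]
Final shape: (4, 1, 1, 1, 1).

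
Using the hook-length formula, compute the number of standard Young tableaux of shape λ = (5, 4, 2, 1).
# SYT of shape (5, 4, 2, 1) = 5775

Hook-length formula: f^λ = n! / Π hook(c), product over all cells c of the Young diagram. For λ = (5, 4, 2, 1), n = 12 boxes. Hook lengths by row (left-to-right, top-to-bottom): [8, 6, 4, 3, 1]; [6, 4, 2, 1]; [3, 1]; [1]. Product of hooks = 82944. So f^λ = 12! / 82944 = 479001600 / 82944 = 5775.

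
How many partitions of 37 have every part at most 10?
p(37, parts ≤ 10) = 10936

Use the recurrence p(n, m) = p(n, m−1) + p(n−m, m): either the largest part is < m (count p(n, m−1)) or the largest part is exactly m (remove one copy of m, count p(n−m, m)). With p(0, ·) = 1 this gives p(37, parts ≤ 10) = 10936. (By conjugating Young diagrams, this also counts partitions of 37 into at most 10 parts.)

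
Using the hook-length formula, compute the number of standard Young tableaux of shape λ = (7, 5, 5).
# SYT of shape (7, 5, 5) = 136136

Hook-length formula: f^λ = n! / Π hook(c), product over all cells c of the Young diagram. For λ = (7, 5, 5), n = 17 boxes. Hook lengths by row (left-to-right, top-to-bottom): [9, 8, 7, 6, 5, 2, 1]; [6, 5, 4, 3, 2]; [5, 4, 3, 2, 1]. Product of hooks = 2612736000. So f^λ = 17! / 2612736000 = 355687428096000 / 2612736000 = 136136.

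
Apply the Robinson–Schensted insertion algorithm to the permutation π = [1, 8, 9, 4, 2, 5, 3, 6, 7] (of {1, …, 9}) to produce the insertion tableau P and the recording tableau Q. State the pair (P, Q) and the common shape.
P = [1, 2, 3, 6, 7] / [4, 5] / [8, 9];  Q = [1, 2, 3, 8, 9] / [4, 6] / [5, 7];  common shape = (5, 2, 2)

Row-insert the values π_1, π_2, … into P one at a time, bumping the leftmost entry strictly greater than the inserted value down to the next row. The recording tableau Q records, in position (i, j), the step at which that cell was added to P.
  Insert 1 (step 1): P = [1];  Q = [1]
  Insert 8 (step 2): P = [1, 8];  Q = [1, 2]
  Insert 9 (step 3): P = [1, 8, 9];  Q = [1, 2, 3]
  Insert 4 (step 4): P = [1, 4, 9] / [8];  Q = [1, 2, 3] / [4]
  Insert 2 (step 5): P = [1, 2, 9] / [4] / [8];  Q = [1, 2, 3] / [4] / [5]
  Insert 5 (step 6): P = [1, 2, 5] / [4, 9] / [8];  Q = [1, 2, 3] / [4, 6] / [5]
  Insert 3 (step 7): P = [1, 2, 3] / [4, 5] / [8, 9];  Q = [1, 2, 3] / [4, 6] / [5, 7]
  Insert 6 (step 8): P = [1, 2, 3, 6] / [4, 5] / [8, 9];  Q = [1, 2, 3, 8] / [4, 6] / [5, 7]
  Insert 7 (step 9): P = [1, 2, 3, 6, 7] / [4, 5] / [8, 9];  Q = [1, 2, 3, 8, 9] / [4, 6] / [5, 7]
Final shape: (5, 2, 2).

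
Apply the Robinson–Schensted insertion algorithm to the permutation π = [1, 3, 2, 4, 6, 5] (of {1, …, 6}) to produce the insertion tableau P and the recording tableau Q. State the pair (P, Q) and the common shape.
P = [1, 2, 4, 5] / [3, 6];  Q = [1, 2, 4, 5] / [3, 6];  common shape = (4, 2)

Row-insert the values π_1, π_2, … into P one at a time, bumping the leftmost entry strictly greater than the inserted value down to the next row. The recording tableau Q records, in position (i, j), the step at which that cell was added to P.
  Insert 1 (step 1): P = [1];  Q = [1]
  Insert 3 (step 2): P = [1, 3];  Q = [1, 2]
  Insert 2 (step 3): P = [1, 2] / [3];  Q = [1, 2] / [3]
  Insert 4 (step 4): P = [1, 2, 4] / [3];  Q = [1, 2, 4] / [3]
  Insert 6 (step 5): P = [1, 2, 4, 6] / [3];  Q = [1, 2, 4, 5] / [3]
  Insert 5 (step 6): P = [1, 2, 4, 5] / [3, 6];  Q = [1, 2, 4, 5] / [3, 6]
Final shape: (4, 2).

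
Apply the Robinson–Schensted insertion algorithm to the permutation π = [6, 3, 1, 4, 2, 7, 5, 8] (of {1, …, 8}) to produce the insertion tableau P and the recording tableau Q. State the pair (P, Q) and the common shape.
P = [1, 2, 5, 8] / [3, 4, 7] / [6];  Q = [1, 4, 6, 8] / [2, 5, 7] / [3];  common shape = (4, 3, 1)

Row-insert the values π_1, π_2, … into P one at a time, bumping the leftmost entry strictly greater than the inserted value down to the next row. The recording tableau Q records, in position (i, j), the step at which that cell was added to P.
  Insert 6 (step 1): P = [6];  Q = [1]
  Insert 3 (step 2): P = [3] / [6];  Q = [1] / [2]
  Insert 1 (step 3): P = [1] / [3] / [6];  Q = [1] / [2] / [3]
  Insert 4 (step 4): P = [1, 4] / [3] / [6];  Q = [1, 4] / [2] / [3]
  Insert 2 (step 5): P = [1, 2] / [3, 4] / [6];  Q = [1, 4] / [2, 5] / [3]
  Insert 7 (step 6): P = [1, 2, 7] / [3, 4] / [6];  Q = [1, 4, 6] / [2, 5] / [3]
  Insert 5 (step 7): P = [1, 2, 5] / [3, 4, 7] / [6];  Q = [1, 4, 6] / [2, 5, 7] / [3]
  Insert 8 (step 8): P = [1, 2, 5, 8] / [3, 4, 7] / [6];  Q = [1, 4, 6, 8] / [2, 5, 7] / [3]
Final shape: (4, 3, 1).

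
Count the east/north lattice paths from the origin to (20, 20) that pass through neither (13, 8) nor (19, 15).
Number of paths = 118552402620

Inclusion–exclusion. Total paths: C(40, 20) = 137846528820. Through P₁: C(21, 13)·C(19, 7) = 10253454120. Through P₂: C(34, 19)·C(6, 1) = 11135805120. Since P₁ is strictly southwest of P₂, a monotone path through both must visit P₁ then P₂; paths through both = C(21, 13)·C(13, 6)·C(6, 1) = 2095133040. Avoid both = 137846528820 − 10253454120 − 11135805120 + 2095133040 = 118552402620.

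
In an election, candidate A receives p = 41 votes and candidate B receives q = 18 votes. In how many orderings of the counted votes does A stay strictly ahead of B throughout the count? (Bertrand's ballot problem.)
Strict-lead orderings = 252423322176795

Total orderings of the 59 votes with 41 for A: C(59, 41) = 647520696018735. By the Bertrand ballot formula (Cycle Lemma / reflection principle), the number of orderings in which A is strictly ahead of B throughout is (p − q)/(p + q) · C(p + q, p) = (41 − 18)/(41 + 18) · 647520696018735 = 252423322176795.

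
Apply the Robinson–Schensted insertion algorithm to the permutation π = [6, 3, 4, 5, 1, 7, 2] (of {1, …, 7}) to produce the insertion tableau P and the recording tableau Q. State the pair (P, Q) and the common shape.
P = [1, 2, 5, 7] / [3, 4] / [6];  Q = [1, 3, 4, 6] / [2, 7] / [5];  common shape = (4, 2, 1)

Row-insert the values π_1, π_2, … into P one at a time, bumping the leftmost entry strictly greater than the inserted value down to the next row. The recording tableau Q records, in position (i, j), the step at which that cell was added to P.
  Insert 6 (step 1): P = [6];  Q = [1]
  Insert 3 (step 2): P = [3] / [6];  Q = [1] / [2]
  Insert 4 (step 3): P = [3, 4] / [6];  Q = [1, 3] / [2]
  Insert 5 (step 4): P = [3, 4, 5] / [6];  Q = [1, 3, 4] / [2]
  Insert 1 (step 5): P = [1, 4, 5] / [3] / [6];  Q = [1, 3, 4] / [2] / [5]
  Insert 7 (step 6): P = [1, 4, 5, 7] / [3] / [6];  Q = [1, 3, 4, 6] / [2] / [5]
  Insert 2 (step 7): P = [1, 2, 5, 7] / [3, 4] / [6];  Q = [1, 3, 4, 6] / [2, 7] / [5]
Final shape: (4, 2, 1).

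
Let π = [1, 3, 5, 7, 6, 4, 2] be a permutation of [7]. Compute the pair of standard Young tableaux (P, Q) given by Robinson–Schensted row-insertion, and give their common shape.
P = [1, 2, 4, 6] / [3] / [5] / [7];  Q = [1, 2, 3, 4] / [5] / [6] / [7];  common shape = (4, 1, 1, 1)

Row-insert the values π_1, π_2, … into P one at a time, bumping the leftmost entry strictly greater than the inserted value down to the next row. The recording tableau Q records, in position (i, j), the step at which that cell was added to P.
  Insert 1 (step 1): P = [1];  Q = [1]
  Insert 3 (step 2): P = [1, 3];  Q = [1, 2]
  Insert 5 (step 3): P = [1, 3, 5];  Q = [1, 2, 3]
  Insert 7 (step 4): P = [1, 3, 5, 7];  Q = [1, 2, 3, 4]
  Insert 6 (step 5): P = [1, 3, 5, 6] / [7];  Q = [1, 2, 3, 4] / [5]
  Insert 4 (step 6): P = [1, 3, 4, 6] / [5] / [7];  Q = [1, 2, 3, 4] / [5] / [6]
  Insert 2 (step 7): P = [1, 2, 4, 6] / [3] / [5] / [7];  Q = [1, 2, 3, 4] / [5] / [6] / [7]
Final shape: (4, 1, 1, 1).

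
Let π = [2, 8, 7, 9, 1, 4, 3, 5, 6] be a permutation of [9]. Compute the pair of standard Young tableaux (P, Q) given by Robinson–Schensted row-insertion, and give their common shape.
P = [1, 3, 5, 6] / [2, 4, 9] / [7] / [8];  Q = [1, 2, 4, 9] / [3, 6, 8] / [5] / [7];  common shape = (4, 3, 1, 1)

Row-insert the values π_1, π_2, … into P one at a time, bumping the leftmost entry strictly greater than the inserted value down to the next row. The recording tableau Q records, in position (i, j), the step at which that cell was added to P.
  Insert 2 (step 1): P = [2];  Q = [1]
  Insert 8 (step 2): P = [2, 8];  Q = [1, 2]
  Insert 7 (step 3): P = [2, 7] / [8];  Q = [1, 2] / [3]
  Insert 9 (step 4): P = [2, 7, 9] / [8];  Q = [1, 2, 4] / [3]
  Insert 1 (step 5): P = [1, 7, 9] / [2] / [8];  Q = [1, 2, 4] / [3] / [5]
  Insert 4 (step 6): P = [1, 4, 9] / [2, 7] / [8];  Q = [1, 2, 4] / [3, 6] / [5]
  Insert 3 (step 7): P = [1, 3, 9] / [2, 4] / [7] / [8];  Q = [1, 2, 4] / [3, 6] / [5] / [7]
  Insert 5 (step 8): P = [1, 3, 5] / [2, 4, 9] / [7] / [8];  Q = [1, 2, 4] / [3, 6, 8] / [5] / [7]
  Insert 6 (step 9): P = [1, 3, 5, 6] / [2, 4, 9] / [7] / [8];  Q = [1, 2, 4, 9] / [3, 6, 8] / [5] / [7]
Final shape: (4, 3, 1, 1).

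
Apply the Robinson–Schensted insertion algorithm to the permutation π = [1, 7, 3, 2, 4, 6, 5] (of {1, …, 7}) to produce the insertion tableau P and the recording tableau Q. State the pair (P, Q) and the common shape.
P = [1, 2, 4, 5] / [3, 6] / [7];  Q = [1, 2, 5, 6] / [3, 7] / [4];  common shape = (4, 2, 1)

Row-insert the values π_1, π_2, … into P one at a time, bumping the leftmost entry strictly greater than the inserted value down to the next row. The recording tableau Q records, in position (i, j), the step at which that cell was added to P.
  Insert 1 (step 1): P = [1];  Q = [1]
  Insert 7 (step 2): P = [1, 7];  Q = [1, 2]
  Insert 3 (step 3): P = [1, 3] / [7];  Q = [1, 2] / [3]
  Insert 2 (step 4): P = [1, 2] / [3] / [7];  Q = [1, 2] / [3] / [4]
  Insert 4 (step 5): P = [1, 2, 4] / [3] / [7];  Q = [1, 2, 5] / [3] / [4]
  Insert 6 (step 6): P = [1, 2, 4, 6] / [3] / [7];  Q = [1, 2, 5, 6] / [3] / [4]
  Insert 5 (step 7): P = [1, 2, 4, 5] / [3, 6] / [7];  Q = [1, 2, 5, 6] / [3, 7] / [4]
Final shape: (4, 2, 1).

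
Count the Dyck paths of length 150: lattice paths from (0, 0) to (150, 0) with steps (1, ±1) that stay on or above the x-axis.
C_75 = 1221395654430378811828760722007962130791020

These Dyck paths are counted by the Catalan number C_n = (1/(n + 1)) · C(2n, n). For n = 75: C_75 = (1/76) · C(150, 75) = 92826069736708789698985814872605121940117520/76 = 1221395654430378811828760722007962130791020.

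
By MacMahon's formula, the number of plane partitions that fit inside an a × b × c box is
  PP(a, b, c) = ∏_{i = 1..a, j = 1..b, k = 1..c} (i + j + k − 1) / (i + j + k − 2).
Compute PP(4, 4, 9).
PP(4, 4, 9) = 677352676

Evaluate the triple product over i = 1..4, j = 1..4, k = 1..9. The factors are (2/1) · (3/2) · (4/3) · (5/4) · (6/5) · (7/6) · (8/7) · (9/8) · … (144 factors total). The numerators and denominators telescope so the product is an integer; carrying out the multiplication exactly gives PP(4, 4, 9) = 677352676.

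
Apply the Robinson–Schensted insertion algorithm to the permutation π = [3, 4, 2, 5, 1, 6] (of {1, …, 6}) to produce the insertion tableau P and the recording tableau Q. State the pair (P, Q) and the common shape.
P = [1, 4, 5, 6] / [2] / [3];  Q = [1, 2, 4, 6] / [3] / [5];  common shape = (4, 1, 1)

Row-insert the values π_1, π_2, … into P one at a time, bumping the leftmost entry strictly greater than the inserted value down to the next row. The recording tableau Q records, in position (i, j), the step at which that cell was added to P.
  Insert 3 (step 1): P = [3];  Q = [1]
  Insert 4 (step 2): P = [3, 4];  Q = [1, 2]
  Insert 2 (step 3): P = [2, 4] / [3];  Q = [1, 2] / [3]
  Insert 5 (step 4): P = [2, 4, 5] / [3];  Q = [1, 2, 4] / [3]
  Insert 1 (step 5): P = [1, 4, 5] / [2] / [3];  Q = [1, 2, 4] / [3] / [5]
  Insert 6 (step 6): P = [1, 4, 5, 6] / [2] / [3];  Q = [1, 2, 4, 6] / [3] / [5]
Final shape: (4, 1, 1).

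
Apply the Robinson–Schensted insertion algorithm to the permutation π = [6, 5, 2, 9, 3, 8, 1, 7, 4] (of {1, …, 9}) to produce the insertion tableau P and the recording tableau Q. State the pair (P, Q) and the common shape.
P = [1, 3, 4] / [2, 7] / [5, 8] / [6, 9];  Q = [1, 4, 6] / [2, 5] / [3, 8] / [7, 9];  common shape = (3, 2, 2, 2)

Row-insert the values π_1, π_2, … into P one at a time, bumping the leftmost entry strictly greater than the inserted value down to the next row. The recording tableau Q records, in position (i, j), the step at which that cell was added to P.
  Insert 6 (step 1): P = [6];  Q = [1]
  Insert 5 (step 2): P = [5] / [6];  Q = [1] / [2]
  Insert 2 (step 3): P = [2] / [5] / [6];  Q = [1] / [2] / [3]
  Insert 9 (step 4): P = [2, 9] / [5] / [6];  Q = [1, 4] / [2] / [3]
  Insert 3 (step 5): P = [2, 3] / [5, 9] / [6];  Q = [1, 4] / [2, 5] / [3]
  Insert 8 (step 6): P = [2, 3, 8] / [5, 9] / [6];  Q = [1, 4, 6] / [2, 5] / [3]
  Insert 1 (step 7): P = [1, 3, 8] / [2, 9] / [5] / [6];  Q = [1, 4, 6] / [2, 5] / [3] / [7]
  Insert 7 (step 8): P = [1, 3, 7] / [2, 8] / [5, 9] / [6];  Q = [1, 4, 6] / [2, 5] / [3, 8] / [7]
  Insert 4 (step 9): P = [1, 3, 4] / [2, 7] / [5, 8] / [6, 9];  Q = [1, 4, 6] / [2, 5] / [3, 8] / [7, 9]
Final shape: (3, 2, 2, 2).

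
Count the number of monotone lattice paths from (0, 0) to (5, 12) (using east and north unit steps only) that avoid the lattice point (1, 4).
Number of paths = 3713

Total paths from (0, 0) to (5, 12): C(17, 5) = 6188. Paths through (1, 4): (paths (0, 0) → (1, 4)) × (paths (1, 4) → (5, 12)) = C(5, 1) · C(12, 4) = 5 · 495 = 2475. Avoidance count = 6188 − 2475 = 3713.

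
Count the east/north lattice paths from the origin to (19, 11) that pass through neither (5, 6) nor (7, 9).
Number of paths = 48634544

Inclusion–exclusion. Total paths: C(30, 19) = 54627300. Through P₁: C(11, 5)·C(19, 14) = 5372136. Through P₂: C(16, 7)·C(14, 12) = 1041040. Since P₁ is strictly southwest of P₂, a monotone path through both must visit P₁ then P₂; paths through both = C(11, 5)·C(5, 2)·C(14, 12) = 420420. Avoid both = 54627300 − 5372136 − 1041040 + 420420 = 48634544.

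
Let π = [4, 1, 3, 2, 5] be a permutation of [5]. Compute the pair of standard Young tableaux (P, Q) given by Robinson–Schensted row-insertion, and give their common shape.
P = [1, 2, 5] / [3] / [4];  Q = [1, 3, 5] / [2] / [4];  common shape = (3, 1, 1)

Row-insert the values π_1, π_2, … into P one at a time, bumping the leftmost entry strictly greater than the inserted value down to the next row. The recording tableau Q records, in position (i, j), the step at which that cell was added to P.
  Insert 4 (step 1): P = [4];  Q = [1]
  Insert 1 (step 2): P = [1] / [4];  Q = [1] / [2]
  Insert 3 (step 3): P = [1, 3] / [4];  Q = [1, 3] / [2]
  Insert 2 (step 4): P = [1, 2] / [3] / [4];  Q = [1, 3] / [2] / [4]
  Insert 5 (step 5): P = [1, 2, 5] / [3] / [4];  Q = [1, 3, 5] / [2] / [4]
Final shape: (3, 1, 1).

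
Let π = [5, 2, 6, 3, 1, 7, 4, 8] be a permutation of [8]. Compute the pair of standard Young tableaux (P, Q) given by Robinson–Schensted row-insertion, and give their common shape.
P = [1, 3, 4, 8] / [2, 6, 7] / [5];  Q = [1, 3, 6, 8] / [2, 4, 7] / [5];  common shape = (4, 3, 1)

Row-insert the values π_1, π_2, … into P one at a time, bumping the leftmost entry strictly greater than the inserted value down to the next row. The recording tableau Q records, in position (i, j), the step at which that cell was added to P.
  Insert 5 (step 1): P = [5];  Q = [1]
  Insert 2 (step 2): P = [2] / [5];  Q = [1] / [2]
  Insert 6 (step 3): P = [2, 6] / [5];  Q = [1, 3] / [2]
  Insert 3 (step 4): P = [2, 3] / [5, 6];  Q = [1, 3] / [2, 4]
  Insert 1 (step 5): P = [1, 3] / [2, 6] / [5];  Q = [1, 3] / [2, 4] / [5]
  Insert 7 (step 6): P = [1, 3, 7] / [2, 6] / [5];  Q = [1, 3, 6] / [2, 4] / [5]
  Insert 4 (step 7): P = [1, 3, 4] / [2, 6, 7] / [5];  Q = [1, 3, 6] / [2, 4, 7] / [5]
  Insert 8 (step 8): P = [1, 3, 4, 8] / [2, 6, 7] / [5];  Q = [1, 3, 6, 8] / [2, 4, 7] / [5]
Final shape: (4, 3, 1).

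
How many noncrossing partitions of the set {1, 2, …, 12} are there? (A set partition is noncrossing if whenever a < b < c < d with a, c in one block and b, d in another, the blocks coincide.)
C_12 = 208012

These noncrossing partitions are counted by the Catalan number C_n = (1/(n + 1)) · C(2n, n). For n = 12: C_12 = (1/13) · C(24, 12) = 2704156/13 = 208012.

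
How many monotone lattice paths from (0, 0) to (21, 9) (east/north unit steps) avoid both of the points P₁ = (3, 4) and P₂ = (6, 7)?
Number of paths = 12991259

Inclusion–exclusion. Total paths: C(30, 21) = 14307150. Through P₁: C(7, 3)·C(23, 18) = 1177715. Through P₂: C(13, 6)·C(17, 15) = 233376. Since P₁ is strictly southwest of P₂, a monotone path through both must visit P₁ then P₂; paths through both = C(7, 3)·C(6, 3)·C(17, 15) = 95200. Avoid both = 14307150 − 1177715 − 233376 + 95200 = 12991259.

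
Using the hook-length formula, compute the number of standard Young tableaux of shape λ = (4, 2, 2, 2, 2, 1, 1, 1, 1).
# SYT of shape (4, 2, 2, 2, 2, 1, 1, 1, 1) = 71500

Hook-length formula: f^λ = n! / Π hook(c), product over all cells c of the Young diagram. For λ = (4, 2, 2, 2, 2, 1, 1, 1, 1), n = 16 boxes. Hook lengths by row (left-to-right, top-to-bottom): [12, 7, 2, 1]; [9, 4]; [8, 3]; [7, 2]; [6, 1]; [4]; [3]; [2]; [1]. Product of hooks = 292626432. So f^λ = 16! / 292626432 = 20922789888000 / 292626432 = 71500.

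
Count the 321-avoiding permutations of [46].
C_46 = 8740328711533173390046320

These 321-avoiding permutations are counted by the Catalan number C_n = (1/(n + 1)) · C(2n, n). For n = 46: C_46 = (1/47) · C(92, 46) = 410795449442059149332177040/47 = 8740328711533173390046320.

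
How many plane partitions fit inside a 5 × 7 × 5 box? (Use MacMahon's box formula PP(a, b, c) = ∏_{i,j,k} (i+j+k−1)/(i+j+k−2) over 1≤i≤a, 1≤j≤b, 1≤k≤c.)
PP(5, 7, 5) = 30107635272

Evaluate the triple product over i = 1..5, j = 1..7, k = 1..5. The factors are (2/1) · (3/2) · (4/3) · (5/4) · (6/5) · (3/2) · (4/3) · (5/4) · … (175 factors total). The numerators and denominators telescope so the product is an integer; carrying out the multiplication exactly gives PP(5, 7, 5) = 30107635272.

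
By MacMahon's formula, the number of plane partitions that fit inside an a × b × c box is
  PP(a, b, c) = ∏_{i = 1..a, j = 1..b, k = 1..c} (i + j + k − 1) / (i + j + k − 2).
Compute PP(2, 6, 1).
PP(2, 6, 1) = 28

Evaluate the triple product over i = 1..2, j = 1..6, k = 1..1. The factors are (2/1) · (3/2) · (4/3) · (5/4) · (6/5) · (7/6) · (3/2) · (4/3) · … (12 factors total). The numerators and denominators telescope so the product is an integer; carrying out the multiplication exactly gives PP(2, 6, 1) = 28.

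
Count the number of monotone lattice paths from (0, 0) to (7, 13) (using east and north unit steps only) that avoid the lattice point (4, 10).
Number of paths = 57500

Total paths from (0, 0) to (7, 13): C(20, 7) = 77520. Paths through (4, 10): (paths (0, 0) → (4, 10)) × (paths (4, 10) → (7, 13)) = C(14, 4) · C(6, 3) = 1001 · 20 = 20020. Avoidance count = 77520 − 20020 = 57500.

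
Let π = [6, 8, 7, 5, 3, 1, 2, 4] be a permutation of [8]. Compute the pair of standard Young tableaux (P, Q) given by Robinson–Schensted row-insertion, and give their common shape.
P = [1, 2, 4] / [3, 7] / [5] / [6] / [8];  Q = [1, 2, 8] / [3, 7] / [4] / [5] / [6];  common shape = (3, 2, 1, 1, 1)

Row-insert the values π_1, π_2, … into P one at a time, bumping the leftmost entry strictly greater than the inserted value down to the next row. The recording tableau Q records, in position (i, j), the step at which that cell was added to P.
  Insert 6 (step 1): P = [6];  Q = [1]
  Insert 8 (step 2): P = [6, 8];  Q = [1, 2]
  Insert 7 (step 3): P = [6, 7] / [8];  Q = [1, 2] / [3]
  Insert 5 (step 4): P = [5, 7] / [6] / [8];  Q = [1, 2] / [3] / [4]
  Insert 3 (step 5): P = [3, 7] / [5] / [6] / [8];  Q = [1, 2] / [3] / [4] / [5]
  Insert 1 (step 6): P = [1, 7] / [3] / [5] / [6] / [8];  Q = [1, 2] / [3] / [4] / [5] / [6]
  Insert 2 (step 7): P = [1, 2] / [3, 7] / [5] / [6] / [8];  Q = [1, 2] / [3, 7] / [4] / [5] / [6]
  Insert 4 (step 8): P = [1, 2, 4] / [3, 7] / [5] / [6] / [8];  Q = [1, 2, 8] / [3, 7] / [4] / [5] / [6]
Final shape: (3, 2, 1, 1, 1).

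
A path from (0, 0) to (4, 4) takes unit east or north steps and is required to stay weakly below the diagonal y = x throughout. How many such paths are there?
Number of paths = 14

By the reflection principle (André's argument), the number of monotone paths to (4, 4) with n ≤ m that never go above y = x is C(8, 4) − C(8, 5) = 70 − 56 = 14.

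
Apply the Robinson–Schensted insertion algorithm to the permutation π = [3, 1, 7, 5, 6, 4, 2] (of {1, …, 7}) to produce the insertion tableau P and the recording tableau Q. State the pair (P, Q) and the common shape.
P = [1, 2, 6] / [3, 4] / [5] / [7];  Q = [1, 3, 5] / [2, 4] / [6] / [7];  common shape = (3, 2, 1, 1)

Row-insert the values π_1, π_2, … into P one at a time, bumping the leftmost entry strictly greater than the inserted value down to the next row. The recording tableau Q records, in position (i, j), the step at which that cell was added to P.
  Insert 3 (step 1): P = [3];  Q = [1]
  Insert 1 (step 2): P = [1] / [3];  Q = [1] / [2]
  Insert 7 (step 3): P = [1, 7] / [3];  Q = [1, 3] / [2]
  Insert 5 (step 4): P = [1, 5] / [3, 7];  Q = [1, 3] / [2, 4]
  Insert 6 (step 5): P = [1, 5, 6] / [3, 7];  Q = [1, 3, 5] / [2, 4]
  Insert 4 (step 6): P = [1, 4, 6] / [3, 5] / [7];  Q = [1, 3, 5] / [2, 4] / [6]
  Insert 2 (step 7): P = [1, 2, 6] / [3, 4] / [5] / [7];  Q = [1, 3, 5] / [2, 4] / [6] / [7]
Final shape: (3, 2, 1, 1).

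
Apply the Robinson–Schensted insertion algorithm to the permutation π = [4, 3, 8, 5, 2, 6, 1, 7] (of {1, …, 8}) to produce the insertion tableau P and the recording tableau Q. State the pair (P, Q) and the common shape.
P = [1, 5, 6, 7] / [2, 8] / [3] / [4];  Q = [1, 3, 6, 8] / [2, 4] / [5] / [7];  common shape = (4, 2, 1, 1)

Row-insert the values π_1, π_2, … into P one at a time, bumping the leftmost entry strictly greater than the inserted value down to the next row. The recording tableau Q records, in position (i, j), the step at which that cell was added to P.
  Insert 4 (step 1): P = [4];  Q = [1]
  Insert 3 (step 2): P = [3] / [4];  Q = [1] / [2]
  Insert 8 (step 3): P = [3, 8] / [4];  Q = [1, 3] / [2]
  Insert 5 (step 4): P = [3, 5] / [4, 8];  Q = [1, 3] / [2, 4]
  Insert 2 (step 5): P = [2, 5] / [3, 8] / [4];  Q = [1, 3] / [2, 4] / [5]
  Insert 6 (step 6): P = [2, 5, 6] / [3, 8] / [4];  Q = [1, 3, 6] / [2, 4] / [5]
  Insert 1 (step 7): P = [1, 5, 6] / [2, 8] / [3] / [4];  Q = [1, 3, 6] / [2, 4] / [5] / [7]
  Insert 7 (step 8): P = [1, 5, 6, 7] / [2, 8] / [3] / [4];  Q = [1, 3, 6, 8] / [2, 4] / [5] / [7]
Final shape: (4, 2, 1, 1).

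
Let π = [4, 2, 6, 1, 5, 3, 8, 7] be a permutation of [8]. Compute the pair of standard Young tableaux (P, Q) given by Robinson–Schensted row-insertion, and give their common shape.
P = [1, 3, 7] / [2, 5, 8] / [4, 6];  Q = [1, 3, 7] / [2, 5, 8] / [4, 6];  common shape = (3, 3, 2)

Row-insert the values π_1, π_2, … into P one at a time, bumping the leftmost entry strictly greater than the inserted value down to the next row. The recording tableau Q records, in position (i, j), the step at which that cell was added to P.
  Insert 4 (step 1): P = [4];  Q = [1]
  Insert 2 (step 2): P = [2] / [4];  Q = [1] / [2]
  Insert 6 (step 3): P = [2, 6] / [4];  Q = [1, 3] / [2]
  Insert 1 (step 4): P = [1, 6] / [2] / [4];  Q = [1, 3] / [2] / [4]
  Insert 5 (step 5): P = [1, 5] / [2, 6] / [4];  Q = [1, 3] / [2, 5] / [4]
  Insert 3 (step 6): P = [1, 3] / [2, 5] / [4, 6];  Q = [1, 3] / [2, 5] / [4, 6]
  Insert 8 (step 7): P = [1, 3, 8] / [2, 5] / [4, 6];  Q = [1, 3, 7] / [2, 5] / [4, 6]
  Insert 7 (step 8): P = [1, 3, 7] / [2, 5, 8] / [4, 6];  Q = [1, 3, 7] / [2, 5, 8] / [4, 6]
Final shape: (3, 3, 2).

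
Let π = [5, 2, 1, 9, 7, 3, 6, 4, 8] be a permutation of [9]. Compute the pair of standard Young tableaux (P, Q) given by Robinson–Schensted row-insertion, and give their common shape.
P = [1, 3, 4, 8] / [2, 6] / [5, 7] / [9];  Q = [1, 4, 7, 9] / [2, 5] / [3, 6] / [8];  common shape = (4, 2, 2, 1)

Row-insert the values π_1, π_2, … into P one at a time, bumping the leftmost entry strictly greater than the inserted value down to the next row. The recording tableau Q records, in position (i, j), the step at which that cell was added to P.
  Insert 5 (step 1): P = [5];  Q = [1]
  Insert 2 (step 2): P = [2] / [5];  Q = [1] / [2]
  Insert 1 (step 3): P = [1] / [2] / [5];  Q = [1] / [2] / [3]
  Insert 9 (step 4): P = [1, 9] / [2] / [5];  Q = [1, 4] / [2] / [3]
  Insert 7 (step 5): P = [1, 7] / [2, 9] / [5];  Q = [1, 4] / [2, 5] / [3]
  Insert 3 (step 6): P = [1, 3] / [2, 7] / [5, 9];  Q = [1, 4] / [2, 5] / [3, 6]
  Insert 6 (step 7): P = [1, 3, 6] / [2, 7] / [5, 9];  Q = [1, 4, 7] / [2, 5] / [3, 6]
  Insert 4 (step 8): P = [1, 3, 4] / [2, 6] / [5, 7] / [9];  Q = [1, 4, 7] / [2, 5] / [3, 6] / [8]
  Insert 8 (step 9): P = [1, 3, 4, 8] / [2, 6] / [5, 7] / [9];  Q = [1, 4, 7, 9] / [2, 5] / [3, 6] / [8]
Final shape: (4, 2, 2, 1).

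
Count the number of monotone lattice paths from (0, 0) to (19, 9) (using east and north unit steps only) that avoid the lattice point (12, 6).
Number of paths = 4679220

Total paths from (0, 0) to (19, 9): C(28, 19) = 6906900. Paths through (12, 6): (paths (0, 0) → (12, 6)) × (paths (12, 6) → (19, 9)) = C(18, 12) · C(10, 7) = 18564 · 120 = 2227680. Avoidance count = 6906900 − 2227680 = 4679220.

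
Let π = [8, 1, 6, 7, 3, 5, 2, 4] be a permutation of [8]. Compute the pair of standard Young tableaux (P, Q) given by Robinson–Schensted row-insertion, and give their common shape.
P = [1, 2, 4] / [3, 5] / [6, 7] / [8];  Q = [1, 3, 4] / [2, 6] / [5, 8] / [7];  common shape = (3, 2, 2, 1)

Row-insert the values π_1, π_2, … into P one at a time, bumping the leftmost entry strictly greater than the inserted value down to the next row. The recording tableau Q records, in position (i, j), the step at which that cell was added to P.
  Insert 8 (step 1): P = [8];  Q = [1]
  Insert 1 (step 2): P = [1] / [8];  Q = [1] / [2]
  Insert 6 (step 3): P = [1, 6] / [8];  Q = [1, 3] / [2]
  Insert 7 (step 4): P = [1, 6, 7] / [8];  Q = [1, 3, 4] / [2]
  Insert 3 (step 5): P = [1, 3, 7] / [6] / [8];  Q = [1, 3, 4] / [2] / [5]
  Insert 5 (step 6): P = [1, 3, 5] / [6, 7] / [8];  Q = [1, 3, 4] / [2, 6] / [5]
  Insert 2 (step 7): P = [1, 2, 5] / [3, 7] / [6] / [8];  Q = [1, 3, 4] / [2, 6] / [5] / [7]
  Insert 4 (step 8): P = [1, 2, 4] / [3, 5] / [6, 7] / [8];  Q = [1, 3, 4] / [2, 6] / [5, 8] / [7]
Final shape: (3, 2, 2, 1).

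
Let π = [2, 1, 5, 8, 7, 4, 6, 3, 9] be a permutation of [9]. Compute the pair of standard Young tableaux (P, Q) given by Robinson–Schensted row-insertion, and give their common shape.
P = [1, 3, 6, 9] / [2, 4, 7] / [5] / [8];  Q = [1, 3, 4, 9] / [2, 5, 7] / [6] / [8];  common shape = (4, 3, 1, 1)

Row-insert the values π_1, π_2, … into P one at a time, bumping the leftmost entry strictly greater than the inserted value down to the next row. The recording tableau Q records, in position (i, j), the step at which that cell was added to P.
  Insert 2 (step 1): P = [2];  Q = [1]
  Insert 1 (step 2): P = [1] / [2];  Q = [1] / [2]
  Insert 5 (step 3): P = [1, 5] / [2];  Q = [1, 3] / [2]
  Insert 8 (step 4): P = [1, 5, 8] / [2];  Q = [1, 3, 4] / [2]
  Insert 7 (step 5): P = [1, 5, 7] / [2, 8];  Q = [1, 3, 4] / [2, 5]
  Insert 4 (step 6): P = [1, 4, 7] / [2, 5] / [8];  Q = [1, 3, 4] / [2, 5] / [6]
  Insert 6 (step 7): P = [1, 4, 6] / [2, 5, 7] / [8];  Q = [1, 3, 4] / [2, 5, 7] / [6]
  Insert 3 (step 8): P = [1, 3, 6] / [2, 4, 7] / [5] / [8];  Q = [1, 3, 4] / [2, 5, 7] / [6] / [8]
  Insert 9 (step 9): P = [1, 3, 6, 9] / [2, 4, 7] / [5] / [8];  Q = [1, 3, 4, 9] / [2, 5, 7] / [6] / [8]
Final shape: (4, 3, 1, 1).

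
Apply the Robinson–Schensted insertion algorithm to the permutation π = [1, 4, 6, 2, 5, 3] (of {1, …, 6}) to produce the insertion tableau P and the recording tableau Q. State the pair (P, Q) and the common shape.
P = [1, 2, 3] / [4, 5] / [6];  Q = [1, 2, 3] / [4, 5] / [6];  common shape = (3, 2, 1)

Row-insert the values π_1, π_2, … into P one at a time, bumping the leftmost entry strictly greater than the inserted value down to the next row. The recording tableau Q records, in position (i, j), the step at which that cell was added to P.
  Insert 1 (step 1): P = [1];  Q = [1]
  Insert 4 (step 2): P = [1, 4];  Q = [1, 2]
  Insert 6 (step 3): P = [1, 4, 6];  Q = [1, 2, 3]
  Insert 2 (step 4): P = [1, 2, 6] / [4];  Q = [1, 2, 3] / [4]
  Insert 5 (step 5): P = [1, 2, 5] / [4, 6];  Q = [1, 2, 3] / [4, 5]
  Insert 3 (step 6): P = [1, 2, 3] / [4, 5] / [6];  Q = [1, 2, 3] / [4, 5] / [6]
Final shape: (3, 2, 1).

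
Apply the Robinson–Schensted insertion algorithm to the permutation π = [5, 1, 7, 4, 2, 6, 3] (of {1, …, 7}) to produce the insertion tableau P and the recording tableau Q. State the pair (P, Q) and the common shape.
P = [1, 2, 3] / [4, 6] / [5, 7];  Q = [1, 3, 6] / [2, 4] / [5, 7];  common shape = (3, 2, 2)

Row-insert the values π_1, π_2, … into P one at a time, bumping the leftmost entry strictly greater than the inserted value down to the next row. The recording tableau Q records, in position (i, j), the step at which that cell was added to P.
  Insert 5 (step 1): P = [5];  Q = [1]
  Insert 1 (step 2): P = [1] / [5];  Q = [1] / [2]
  Insert 7 (step 3): P = [1, 7] / [5];  Q = [1, 3] / [2]
  Insert 4 (step 4): P = [1, 4] / [5, 7];  Q = [1, 3] / [2, 4]
  Insert 2 (step 5): P = [1, 2] / [4, 7] / [5];  Q = [1, 3] / [2, 4] / [5]
  Insert 6 (step 6): P = [1, 2, 6] / [4, 7] / [5];  Q = [1, 3, 6] / [2, 4] / [5]
  Insert 3 (step 7): P = [1, 2, 3] / [4, 6] / [5, 7];  Q = [1, 3, 6] / [2, 4] / [5, 7]
Final shape: (3, 2, 2).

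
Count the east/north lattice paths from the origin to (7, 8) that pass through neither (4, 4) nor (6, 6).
Number of paths = 2473

Inclusion–exclusion. Total paths: C(15, 7) = 6435. Through P₁: C(8, 4)·C(7, 3) = 2450. Through P₂: C(12, 6)·C(3, 1) = 2772. Since P₁ is strictly southwest of P₂, a monotone path through both must visit P₁ then P₂; paths through both = C(8, 4)·C(4, 2)·C(3, 1) = 1260. Avoid both = 6435 − 2450 − 2772 + 1260 = 2473.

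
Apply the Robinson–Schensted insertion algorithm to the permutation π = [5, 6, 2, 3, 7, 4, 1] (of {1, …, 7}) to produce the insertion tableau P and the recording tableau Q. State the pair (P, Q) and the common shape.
P = [1, 3, 4] / [2, 6, 7] / [5];  Q = [1, 2, 5] / [3, 4, 6] / [7];  common shape = (3, 3, 1)

Row-insert the values π_1, π_2, … into P one at a time, bumping the leftmost entry strictly greater than the inserted value down to the next row. The recording tableau Q records, in position (i, j), the step at which that cell was added to P.
  Insert 5 (step 1): P = [5];  Q = [1]
  Insert 6 (step 2): P = [5, 6];  Q = [1, 2]
  Insert 2 (step 3): P = [2, 6] / [5];  Q = [1, 2] / [3]
  Insert 3 (step 4): P = [2, 3] / [5, 6];  Q = [1, 2] / [3, 4]
  Insert 7 (step 5): P = [2, 3, 7] / [5, 6];  Q = [1, 2, 5] / [3, 4]
  Insert 4 (step 6): P = [2, 3, 4] / [5, 6, 7];  Q = [1, 2, 5] / [3, 4, 6]
  Insert 1 (step 7): P = [1, 3, 4] / [2, 6, 7] / [5];  Q = [1, 2, 5] / [3, 4, 6] / [7]
Final shape: (3, 3, 1).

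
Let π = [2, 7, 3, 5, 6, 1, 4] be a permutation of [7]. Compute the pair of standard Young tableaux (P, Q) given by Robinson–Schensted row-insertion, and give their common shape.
P = [1, 3, 4, 6] / [2, 5] / [7];  Q = [1, 2, 4, 5] / [3, 7] / [6];  common shape = (4, 2, 1)

Row-insert the values π_1, π_2, … into P one at a time, bumping the leftmost entry strictly greater than the inserted value down to the next row. The recording tableau Q records, in position (i, j), the step at which that cell was added to P.
  Insert 2 (step 1): P = [2];  Q = [1]
  Insert 7 (step 2): P = [2, 7];  Q = [1, 2]
  Insert 3 (step 3): P = [2, 3] / [7];  Q = [1, 2] / [3]
  Insert 5 (step 4): P = [2, 3, 5] / [7];  Q = [1, 2, 4] / [3]
  Insert 6 (step 5): P = [2, 3, 5, 6] / [7];  Q = [1, 2, 4, 5] / [3]
  Insert 1 (step 6): P = [1, 3, 5, 6] / [2] / [7];  Q = [1, 2, 4, 5] / [3] / [6]
  Insert 4 (step 7): P = [1, 3, 4, 6] / [2, 5] / [7];  Q = [1, 2, 4, 5] / [3, 7] / [6]
Final shape: (4, 2, 1).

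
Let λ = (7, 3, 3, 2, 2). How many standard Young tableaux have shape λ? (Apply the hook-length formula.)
# SYT of shape (7, 3, 3, 2, 2) = 1336608

Hook-length formula: f^λ = n! / Π hook(c), product over all cells c of the Young diagram. For λ = (7, 3, 3, 2, 2), n = 17 boxes. Hook lengths by row (left-to-right, top-to-bottom): [11, 10, 7, 4, 3, 2, 1]; [6, 5, 2]; [5, 4, 1]; [3, 2]; [2, 1]. Product of hooks = 266112000. So f^λ = 17! / 266112000 = 355687428096000 / 266112000 = 1336608.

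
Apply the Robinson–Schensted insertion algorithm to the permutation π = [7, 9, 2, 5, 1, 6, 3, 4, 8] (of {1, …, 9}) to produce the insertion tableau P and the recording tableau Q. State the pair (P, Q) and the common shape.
P = [1, 3, 4, 8] / [2, 5, 6] / [7, 9];  Q = [1, 2, 6, 9] / [3, 4, 8] / [5, 7];  common shape = (4, 3, 2)

Row-insert the values π_1, π_2, … into P one at a time, bumping the leftmost entry strictly greater than the inserted value down to the next row. The recording tableau Q records, in position (i, j), the step at which that cell was added to P.
  Insert 7 (step 1): P = [7];  Q = [1]
  Insert 9 (step 2): P = [7, 9];  Q = [1, 2]
  Insert 2 (step 3): P = [2, 9] / [7];  Q = [1, 2] / [3]
  Insert 5 (step 4): P = [2, 5] / [7, 9];  Q = [1, 2] / [3, 4]
  Insert 1 (step 5): P = [1, 5] / [2, 9] / [7];  Q = [1, 2] / [3, 4] / [5]
  Insert 6 (step 6): P = [1, 5, 6] / [2, 9] / [7];  Q = [1, 2, 6] / [3, 4] / [5]
  Insert 3 (step 7): P = [1, 3, 6] / [2, 5] / [7, 9];  Q = [1, 2, 6] / [3, 4] / [5, 7]
  Insert 4 (step 8): P = [1, 3, 4] / [2, 5, 6] / [7, 9];  Q = [1, 2, 6] / [3, 4, 8] / [5, 7]
  Insert 8 (step 9): P = [1, 3, 4, 8] / [2, 5, 6] / [7, 9];  Q = [1, 2, 6, 9] / [3, 4, 8] / [5, 7]
Final shape: (4, 3, 2).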